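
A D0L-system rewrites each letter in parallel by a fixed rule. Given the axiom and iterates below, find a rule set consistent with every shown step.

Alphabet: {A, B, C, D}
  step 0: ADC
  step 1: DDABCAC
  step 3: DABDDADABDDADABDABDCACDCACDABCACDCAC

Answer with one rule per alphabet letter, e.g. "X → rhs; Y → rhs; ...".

A->D, B->DA, C->CAC, D->DAB

  step 0 ⇒ step 1: ADC ⇒ D·DAB·CAC
    A ↦ D
    C ↦ CAC
    D ↦ DAB
    B ↦ DA  (constrained at step 1)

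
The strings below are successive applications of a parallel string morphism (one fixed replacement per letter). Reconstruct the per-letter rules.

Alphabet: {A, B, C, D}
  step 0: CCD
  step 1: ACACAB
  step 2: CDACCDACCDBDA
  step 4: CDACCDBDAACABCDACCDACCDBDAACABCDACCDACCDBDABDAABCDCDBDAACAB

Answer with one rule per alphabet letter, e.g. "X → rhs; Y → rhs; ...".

  step 1 ⇒ step 2: ACACAB ⇒ CD·AC·CD·AC·CD·BDA
    A ↦ CD
    B ↦ BDA
    C ↦ AC
  step 0 ⇒ step 1: CCD ⇒ AC·AC·AB
    D ↦ AB

A->CD, B->BDA, C->AC, D->AB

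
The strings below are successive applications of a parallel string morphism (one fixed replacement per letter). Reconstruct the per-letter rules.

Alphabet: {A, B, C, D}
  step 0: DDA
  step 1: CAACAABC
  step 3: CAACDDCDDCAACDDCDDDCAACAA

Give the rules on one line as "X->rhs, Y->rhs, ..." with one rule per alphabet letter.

A->BC, B->CD, C->D, D->CAA

  step 0 ⇒ step 1: DDA ⇒ CAA·CAA·BC
    A ↦ BC
    D ↦ CAA
    B ↦ CD  (constrained at step 1)
    C ↦ D  (constrained at step 1)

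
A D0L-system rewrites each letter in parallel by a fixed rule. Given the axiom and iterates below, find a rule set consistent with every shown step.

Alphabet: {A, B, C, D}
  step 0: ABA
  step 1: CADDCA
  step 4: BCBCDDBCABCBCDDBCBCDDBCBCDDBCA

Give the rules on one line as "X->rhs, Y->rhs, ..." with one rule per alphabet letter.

  step 0 ⇒ step 1: ABA ⇒ CA·DD·CA
    A ↦ CA
    B ↦ DD
    C ↦ B  (constrained at step 1)
    D ↦ BC  (constrained at step 1)

A->CA, B->DD, C->B, D->BC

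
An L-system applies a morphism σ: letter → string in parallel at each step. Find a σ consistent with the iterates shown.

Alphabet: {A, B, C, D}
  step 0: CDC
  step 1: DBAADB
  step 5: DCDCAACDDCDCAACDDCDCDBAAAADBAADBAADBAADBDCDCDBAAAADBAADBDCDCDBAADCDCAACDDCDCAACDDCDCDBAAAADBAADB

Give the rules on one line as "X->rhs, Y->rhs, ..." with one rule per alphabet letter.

  step 0 ⇒ step 1: CDC ⇒ DB·AA·DB
    C ↦ DB
    D ↦ AA
    A ↦ DC  (constrained at step 1)
    B ↦ CD  (constrained at step 1)

A->DC, B->CD, C->DB, D->AA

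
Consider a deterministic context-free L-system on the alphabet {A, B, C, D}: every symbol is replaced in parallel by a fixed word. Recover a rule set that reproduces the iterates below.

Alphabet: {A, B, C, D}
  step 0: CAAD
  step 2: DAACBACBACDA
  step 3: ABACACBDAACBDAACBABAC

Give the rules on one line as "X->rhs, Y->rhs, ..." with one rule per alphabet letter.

A->AC, B->DA, C->B, D->AB

  step 2 ⇒ step 3: DAACBACBACDA ⇒ AB·AC·AC·B·DA·AC·B·DA·AC·B·AB·AC
    A ↦ AC
    B ↦ DA
    C ↦ B
    D ↦ AB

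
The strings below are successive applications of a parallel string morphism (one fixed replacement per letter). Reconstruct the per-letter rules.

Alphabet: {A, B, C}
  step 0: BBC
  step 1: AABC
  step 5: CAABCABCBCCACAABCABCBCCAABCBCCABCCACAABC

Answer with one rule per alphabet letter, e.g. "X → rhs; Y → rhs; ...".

  step 0 ⇒ step 1: BBC ⇒ A·A·BC
    B ↦ A
    C ↦ BC
    A ↦ CA  (constrained at step 1)

A->CA, B->A, C->BC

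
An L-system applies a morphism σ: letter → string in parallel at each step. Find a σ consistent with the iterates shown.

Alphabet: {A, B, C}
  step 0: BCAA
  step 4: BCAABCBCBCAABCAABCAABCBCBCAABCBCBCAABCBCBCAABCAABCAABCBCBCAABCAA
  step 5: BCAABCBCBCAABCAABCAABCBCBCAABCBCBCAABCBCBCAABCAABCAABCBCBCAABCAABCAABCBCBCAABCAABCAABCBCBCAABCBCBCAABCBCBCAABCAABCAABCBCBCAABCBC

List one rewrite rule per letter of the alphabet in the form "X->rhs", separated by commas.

  step 4 ⇒ step 5: BCAABCBCBCAABCAABCAABCBCBCAABCBCBCAABCBCBCAABCAABCAABCBCBCAABCAA ⇒ BC·AA·BC·BC·BC·AA·BC·AA·BC·AA·BC·BC·BC·AA·BC·BC·BC·AA·BC·BC·BC·AA·BC·AA·BC·AA·BC·BC·BC·AA·BC·AA·BC·AA·BC·BC·BC·AA·BC·AA·BC·AA·BC·BC·BC·AA·BC·BC·BC·AA·BC·BC·BC·AA·BC·AA·BC·AA·BC·BC·BC·AA·BC·BC
    A ↦ BC
    B ↦ BC
    C ↦ AA

A->BC, B->BC, C->AA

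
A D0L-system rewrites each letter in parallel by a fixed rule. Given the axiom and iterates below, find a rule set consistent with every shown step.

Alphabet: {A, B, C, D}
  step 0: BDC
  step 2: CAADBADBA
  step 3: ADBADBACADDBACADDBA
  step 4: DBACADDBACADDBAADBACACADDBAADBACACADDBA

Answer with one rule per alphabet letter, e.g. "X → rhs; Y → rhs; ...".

A->DBA, B->D, C->A, D->CA

  step 3 ⇒ step 4: ADBADBACADDBACADDBA ⇒ DBA·CA·D·DBA·CA·D·DBA·A·DBA·CA·CA·D·DBA·A·DBA·CA·CA·D·DBA
    A ↦ DBA
    B ↦ D
    C ↦ A
    D ↦ CA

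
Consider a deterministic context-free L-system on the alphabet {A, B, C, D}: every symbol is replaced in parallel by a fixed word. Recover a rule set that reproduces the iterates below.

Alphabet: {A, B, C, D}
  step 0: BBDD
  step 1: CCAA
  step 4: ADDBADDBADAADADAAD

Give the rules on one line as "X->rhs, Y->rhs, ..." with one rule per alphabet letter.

  step 0 ⇒ step 1: BBDD ⇒ C·C·A·A
    B ↦ C
    D ↦ A
    A ↦ AD  (constrained at step 1)
    C ↦ DB  (constrained at step 1)

A->AD, B->C, C->DB, D->A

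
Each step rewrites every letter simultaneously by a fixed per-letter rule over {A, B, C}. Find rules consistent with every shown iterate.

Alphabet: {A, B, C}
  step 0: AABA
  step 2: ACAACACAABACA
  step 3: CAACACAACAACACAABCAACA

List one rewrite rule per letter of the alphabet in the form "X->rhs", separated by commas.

A->CA, B->AB, C->A

  step 2 ⇒ step 3: ACAACACAABACA ⇒ CA·A·CA·CA·A·CA·A·CA·CA·AB·CA·A·CA
    A ↦ CA
    B ↦ AB
    C ↦ A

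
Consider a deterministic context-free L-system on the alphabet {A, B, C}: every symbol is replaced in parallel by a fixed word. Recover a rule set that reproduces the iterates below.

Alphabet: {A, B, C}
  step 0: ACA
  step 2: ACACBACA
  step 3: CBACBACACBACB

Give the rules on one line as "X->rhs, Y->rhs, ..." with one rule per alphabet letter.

  step 2 ⇒ step 3: ACACBACA ⇒ CB·A·CB·A·CA·CB·A·CB
    A ↦ CB
    B ↦ CA
    C ↦ A

A->CB, B->CA, C->A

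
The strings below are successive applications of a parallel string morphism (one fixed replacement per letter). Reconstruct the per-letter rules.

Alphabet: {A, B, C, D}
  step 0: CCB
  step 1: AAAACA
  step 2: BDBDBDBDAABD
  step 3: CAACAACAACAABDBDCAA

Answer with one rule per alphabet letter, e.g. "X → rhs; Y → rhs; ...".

  step 2 ⇒ step 3: BDBDBDBDAABD ⇒ CA·A·CA·A·CA·A·CA·A·BD·BD·CA·A
    A ↦ BD
    B ↦ CA
    D ↦ A
  step 0 ⇒ step 1: CCB ⇒ AA·AA·CA
    C ↦ AA

A->BD, B->CA, C->AA, D->A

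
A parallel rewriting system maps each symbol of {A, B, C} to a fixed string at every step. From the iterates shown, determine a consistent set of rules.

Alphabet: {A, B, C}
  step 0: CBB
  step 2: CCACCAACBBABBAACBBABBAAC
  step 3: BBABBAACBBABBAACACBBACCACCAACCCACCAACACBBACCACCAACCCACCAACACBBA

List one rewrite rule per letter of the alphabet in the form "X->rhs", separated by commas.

A->AC, B->CCA, C->BBA

  step 2 ⇒ step 3: CCACCAACBBABBAACBBABBAAC ⇒ BBA·BBA·AC·BBA·BBA·AC·AC·BBA·CCA·CCA·AC·CCA·CCA·AC·AC·BBA·CCA·CCA·AC·CCA·CCA·AC·AC·BBA
    A ↦ AC
    B ↦ CCA
    C ↦ BBA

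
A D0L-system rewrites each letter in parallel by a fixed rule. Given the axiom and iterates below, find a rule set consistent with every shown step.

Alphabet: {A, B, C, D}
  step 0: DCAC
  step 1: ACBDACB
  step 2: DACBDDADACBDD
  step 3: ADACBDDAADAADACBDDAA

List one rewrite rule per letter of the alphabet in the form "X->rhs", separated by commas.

A->DA, B->DD, C->CB, D->A

  step 2 ⇒ step 3: DACBDDADACBDD ⇒ A·DA·CB·DD·A·A·DA·A·DA·CB·DD·A·A
    A ↦ DA
    B ↦ DD
    C ↦ CB
    D ↦ A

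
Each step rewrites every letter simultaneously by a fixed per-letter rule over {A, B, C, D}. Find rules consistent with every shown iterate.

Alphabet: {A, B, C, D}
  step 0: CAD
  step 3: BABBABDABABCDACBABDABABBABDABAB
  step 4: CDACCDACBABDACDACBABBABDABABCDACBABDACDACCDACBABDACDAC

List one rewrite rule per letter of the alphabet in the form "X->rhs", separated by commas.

  step 3 ⇒ step 4: BABBABDABABCDACBABDABABBABDABAB ⇒ C·DA·C·C·DA·C·BAB·DA·C·DA·C·BAB·BAB·DA·BAB·C·DA·C·BAB·DA·C·DA·C·C·DA·C·BAB·DA·C·DA·C
    A ↦ DA
    B ↦ C
    C ↦ BAB
    D ↦ BAB

A->DA, B->C, C->BAB, D->BAB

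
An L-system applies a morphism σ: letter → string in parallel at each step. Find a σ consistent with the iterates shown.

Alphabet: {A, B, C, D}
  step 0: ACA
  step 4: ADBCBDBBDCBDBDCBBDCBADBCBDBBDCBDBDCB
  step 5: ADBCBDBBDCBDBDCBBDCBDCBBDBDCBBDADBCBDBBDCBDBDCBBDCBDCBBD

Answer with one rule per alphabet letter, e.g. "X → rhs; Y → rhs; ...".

A->ADB, B->BD, C->B, D->C

  step 4 ⇒ step 5: ADBCBDBBDCBDBDCBBDCBADBCBDBBDCBDBDCB ⇒ ADB·C·BD·B·BD·C·BD·BD·C·B·BD·C·BD·C·B·BD·BD·C·B·BD·ADB·C·BD·B·BD·C·BD·BD·C·B·BD·C·BD·C·B·BD
    A ↦ ADB
    B ↦ BD
    C ↦ B
    D ↦ C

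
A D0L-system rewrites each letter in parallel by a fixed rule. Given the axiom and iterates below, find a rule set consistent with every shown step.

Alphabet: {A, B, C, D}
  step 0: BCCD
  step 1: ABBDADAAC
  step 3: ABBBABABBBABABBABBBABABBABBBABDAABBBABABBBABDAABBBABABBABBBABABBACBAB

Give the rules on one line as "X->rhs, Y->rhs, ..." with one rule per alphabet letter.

  step 0 ⇒ step 1: BCCD ⇒ ABB·DA·DA·AC
    B ↦ ABB
    C ↦ DA
    D ↦ AC
    A ↦ BAB  (constrained at step 1)

A->BAB, B->ABB, C->DA, D->AC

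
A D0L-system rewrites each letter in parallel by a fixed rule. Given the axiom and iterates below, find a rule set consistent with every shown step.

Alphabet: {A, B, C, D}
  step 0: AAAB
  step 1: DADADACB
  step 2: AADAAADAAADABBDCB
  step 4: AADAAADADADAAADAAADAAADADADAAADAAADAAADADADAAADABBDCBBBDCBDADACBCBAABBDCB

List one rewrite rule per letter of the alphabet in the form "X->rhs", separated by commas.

A->DA, B->CB, C->BBD, D->AA

  step 1 ⇒ step 2: DADADACB ⇒ AA·DA·AA·DA·AA·DA·BBD·CB
    A ↦ DA
    B ↦ CB
    C ↦ BBD
    D ↦ AA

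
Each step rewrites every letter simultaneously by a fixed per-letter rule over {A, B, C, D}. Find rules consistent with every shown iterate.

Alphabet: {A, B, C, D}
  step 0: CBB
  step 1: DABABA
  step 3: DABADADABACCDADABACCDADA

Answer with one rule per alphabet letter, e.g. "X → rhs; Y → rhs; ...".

  step 0 ⇒ step 1: CBB ⇒ DA·BA·BA
    B ↦ BA
    C ↦ DA
    A ↦ CC  (constrained at step 1)
    D ↦ CB  (constrained at step 1)

A->CC, B->BA, C->DA, D->CB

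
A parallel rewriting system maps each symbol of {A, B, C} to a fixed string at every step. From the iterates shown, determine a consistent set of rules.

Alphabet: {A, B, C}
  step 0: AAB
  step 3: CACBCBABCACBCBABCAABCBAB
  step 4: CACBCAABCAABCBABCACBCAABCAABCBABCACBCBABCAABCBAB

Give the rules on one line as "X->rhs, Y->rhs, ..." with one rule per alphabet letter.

A->CB, B->AB, C->CA

  step 3 ⇒ step 4: CACBCBABCACBCBABCAABCBAB ⇒ CA·CB·CA·AB·CA·AB·CB·AB·CA·CB·CA·AB·CA·AB·CB·AB·CA·CB·CB·AB·CA·AB·CB·AB
    A ↦ CB
    B ↦ AB
    C ↦ CA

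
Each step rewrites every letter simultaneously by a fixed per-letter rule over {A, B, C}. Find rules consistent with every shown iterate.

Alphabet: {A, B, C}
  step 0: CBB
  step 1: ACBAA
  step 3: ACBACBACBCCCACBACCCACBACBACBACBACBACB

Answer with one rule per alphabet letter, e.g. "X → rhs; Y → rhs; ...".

  step 0 ⇒ step 1: CBB ⇒ ACB·A·A
    B ↦ A
    C ↦ ACB
    A ↦ CCC  (constrained at step 1)

A->CCC, B->A, C->ACB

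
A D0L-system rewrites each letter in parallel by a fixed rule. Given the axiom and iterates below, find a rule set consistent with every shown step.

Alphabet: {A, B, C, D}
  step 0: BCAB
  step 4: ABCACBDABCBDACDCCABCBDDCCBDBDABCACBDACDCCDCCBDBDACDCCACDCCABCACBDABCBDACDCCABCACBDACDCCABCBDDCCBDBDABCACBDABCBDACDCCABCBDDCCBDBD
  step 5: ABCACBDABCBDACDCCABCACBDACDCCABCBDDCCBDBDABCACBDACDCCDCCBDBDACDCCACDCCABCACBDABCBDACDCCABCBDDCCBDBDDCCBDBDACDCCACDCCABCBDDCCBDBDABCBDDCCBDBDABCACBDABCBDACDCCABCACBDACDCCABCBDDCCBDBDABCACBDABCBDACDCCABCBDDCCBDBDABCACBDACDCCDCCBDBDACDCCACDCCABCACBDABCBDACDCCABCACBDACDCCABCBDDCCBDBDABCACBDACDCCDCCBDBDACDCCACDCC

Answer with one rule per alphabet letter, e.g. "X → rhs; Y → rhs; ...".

A->ABC, B->AC, C->BD, D->DCC

  step 4 ⇒ step 5: ABCACBDABCBDACDCCABCBDDCCBDBDABCACBDACDCCDCCBDBDACDCCACDCCABCACBDABCBDACDCCABCACBDACDCCABCBDDCCBDBDABCACBDABCBDACDCCABCBDDCCBDBD ⇒ ABC·AC·BD·ABC·BD·AC·DCC·ABC·AC·BD·AC·DCC·ABC·BD·DCC·BD·BD·ABC·AC·BD·AC·DCC·DCC·BD·BD·AC·DCC·AC·DCC·ABC·AC·BD·ABC·BD·AC·DCC·ABC·BD·DCC·BD·BD·DCC·BD·BD·AC·DCC·AC·DCC·ABC·BD·DCC·BD·BD·ABC·BD·DCC·BD·BD·ABC·AC·BD·ABC·BD·AC·DCC·ABC·AC·BD·AC·DCC·ABC·BD·DCC·BD·BD·ABC·AC·BD·ABC·BD·AC·DCC·ABC·BD·DCC·BD·BD·ABC·AC·BD·AC·DCC·DCC·BD·BD·AC·DCC·AC·DCC·ABC·AC·BD·ABC·BD·AC·DCC·ABC·AC·BD·AC·DCC·ABC·BD·DCC·BD·BD·ABC·AC·BD·AC·DCC·DCC·BD·BD·AC·DCC·AC·DCC
    A ↦ ABC
    B ↦ AC
    C ↦ BD
    D ↦ DCC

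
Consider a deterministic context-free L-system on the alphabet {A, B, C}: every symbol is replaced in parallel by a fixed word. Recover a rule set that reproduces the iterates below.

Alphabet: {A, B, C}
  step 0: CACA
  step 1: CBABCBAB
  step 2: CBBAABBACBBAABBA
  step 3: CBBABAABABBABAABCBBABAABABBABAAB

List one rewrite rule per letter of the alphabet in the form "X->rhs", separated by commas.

A->AB, B->BA, C->CB

  step 2 ⇒ step 3: CBBAABBACBBAABBA ⇒ CB·BA·BA·AB·AB·BA·BA·AB·CB·BA·BA·AB·AB·BA·BA·AB
    A ↦ AB
    B ↦ BA
    C ↦ CB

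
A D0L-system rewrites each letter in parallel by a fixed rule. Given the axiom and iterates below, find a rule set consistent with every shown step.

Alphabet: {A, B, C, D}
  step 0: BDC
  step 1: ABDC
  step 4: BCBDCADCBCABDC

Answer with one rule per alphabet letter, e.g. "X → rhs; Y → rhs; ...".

A->BC, B->A, C->DC, D->B

  step 0 ⇒ step 1: BDC ⇒ A·B·DC
    B ↦ A
    C ↦ DC
    D ↦ B
    A ↦ BC  (constrained at step 1)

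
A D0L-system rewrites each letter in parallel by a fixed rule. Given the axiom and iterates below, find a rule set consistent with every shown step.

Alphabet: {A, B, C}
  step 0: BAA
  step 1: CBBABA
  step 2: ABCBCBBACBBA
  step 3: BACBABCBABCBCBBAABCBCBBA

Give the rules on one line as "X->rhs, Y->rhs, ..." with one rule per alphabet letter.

A->BA, B->CB, C->AB

  step 2 ⇒ step 3: ABCBCBBACBBA ⇒ BA·CB·AB·CB·AB·CB·CB·BA·AB·CB·CB·BA
    A ↦ BA
    B ↦ CB
    C ↦ AB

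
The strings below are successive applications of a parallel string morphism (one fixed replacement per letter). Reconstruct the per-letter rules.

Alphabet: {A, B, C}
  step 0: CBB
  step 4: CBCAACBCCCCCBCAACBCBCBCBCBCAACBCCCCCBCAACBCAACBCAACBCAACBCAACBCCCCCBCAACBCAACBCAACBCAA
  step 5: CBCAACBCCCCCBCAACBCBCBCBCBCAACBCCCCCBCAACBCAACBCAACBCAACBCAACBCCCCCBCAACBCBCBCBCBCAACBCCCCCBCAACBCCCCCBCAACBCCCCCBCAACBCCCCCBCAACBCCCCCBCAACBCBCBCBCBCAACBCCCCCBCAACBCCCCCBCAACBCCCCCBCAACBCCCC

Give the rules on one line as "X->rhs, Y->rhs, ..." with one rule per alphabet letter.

A->CC, B->CAA, C->CB

  step 4 ⇒ step 5: CBCAACBCCCCCBCAACBCBCBCBCBCAACBCCCCCBCAACBCAACBCAACBCAACBCAACBCCCCCBCAACBCAACBCAACBCAA ⇒ CB·CAA·CB·CC·CC·CB·CAA·CB·CB·CB·CB·CB·CAA·CB·CC·CC·CB·CAA·CB·CAA·CB·CAA·CB·CAA·CB·CAA·CB·CC·CC·CB·CAA·CB·CB·CB·CB·CB·CAA·CB·CC·CC·CB·CAA·CB·CC·CC·CB·CAA·CB·CC·CC·CB·CAA·CB·CC·CC·CB·CAA·CB·CC·CC·CB·CAA·CB·CB·CB·CB·CB·CAA·CB·CC·CC·CB·CAA·CB·CC·CC·CB·CAA·CB·CC·CC·CB·CAA·CB·CC·CC
    A ↦ CC
    B ↦ CAA
    C ↦ CB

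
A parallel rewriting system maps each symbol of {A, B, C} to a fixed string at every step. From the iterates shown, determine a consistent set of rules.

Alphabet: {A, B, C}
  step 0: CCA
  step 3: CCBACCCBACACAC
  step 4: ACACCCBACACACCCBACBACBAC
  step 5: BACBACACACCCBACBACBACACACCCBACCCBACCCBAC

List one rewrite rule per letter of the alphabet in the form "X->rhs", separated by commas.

A->B, B->CC, C->AC

  step 4 ⇒ step 5: ACACCCBACACACCCBACBACBAC ⇒ B·AC·B·AC·AC·AC·CC·B·AC·B·AC·B·AC·AC·AC·CC·B·AC·CC·B·AC·CC·B·AC
    A ↦ B
    B ↦ CC
    C ↦ AC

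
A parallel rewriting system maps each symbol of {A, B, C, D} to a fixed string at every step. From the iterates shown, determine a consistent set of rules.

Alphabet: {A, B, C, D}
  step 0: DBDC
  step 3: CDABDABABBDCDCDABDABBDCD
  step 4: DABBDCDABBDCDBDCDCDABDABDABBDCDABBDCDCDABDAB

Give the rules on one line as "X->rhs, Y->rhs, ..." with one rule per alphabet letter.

  step 3 ⇒ step 4: CDABDABABBDCDCDABDABBDCD ⇒ D·AB·BD·CD·AB·BD·CD·BD·CD·CD·AB·D·AB·D·AB·BD·CD·AB·BD·CD·CD·AB·D·AB
    A ↦ BD
    B ↦ CD
    C ↦ D
    D ↦ AB

A->BD, B->CD, C->D, D->AB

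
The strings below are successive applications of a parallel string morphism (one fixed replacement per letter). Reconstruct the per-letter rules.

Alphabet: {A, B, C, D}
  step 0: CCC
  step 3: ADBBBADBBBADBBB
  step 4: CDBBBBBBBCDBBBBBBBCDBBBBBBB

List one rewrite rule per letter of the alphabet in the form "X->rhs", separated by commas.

  step 3 ⇒ step 4: ADBBBADBBBADBBB ⇒ CD·B·BB·BB·BB·CD·B·BB·BB·BB·CD·B·BB·BB·BB
    A ↦ CD
    B ↦ BB
    D ↦ B
    C ↦ AD  (constrained at step 0)

A->CD, B->BB, C->AD, D->B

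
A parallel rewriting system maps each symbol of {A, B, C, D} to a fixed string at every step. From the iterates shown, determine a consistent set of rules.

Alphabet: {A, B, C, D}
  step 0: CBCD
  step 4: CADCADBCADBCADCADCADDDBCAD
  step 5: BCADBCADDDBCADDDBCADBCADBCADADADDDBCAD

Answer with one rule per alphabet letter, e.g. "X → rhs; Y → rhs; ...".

A->C, B->DD, C->B, D->AD

  step 4 ⇒ step 5: CADCADBCADBCADCADCADDDBCAD ⇒ B·C·AD·B·C·AD·DD·B·C·AD·DD·B·C·AD·B·C·AD·B·C·AD·AD·AD·DD·B·C·AD
    A ↦ C
    B ↦ DD
    C ↦ B
    D ↦ AD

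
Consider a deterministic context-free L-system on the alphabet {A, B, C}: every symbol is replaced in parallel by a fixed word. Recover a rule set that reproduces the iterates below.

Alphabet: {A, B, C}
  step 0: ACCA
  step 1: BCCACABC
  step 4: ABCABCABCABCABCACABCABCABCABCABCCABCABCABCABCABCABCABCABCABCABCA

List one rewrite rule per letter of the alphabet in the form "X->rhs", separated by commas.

  step 0 ⇒ step 1: ACCA ⇒ BC·CA·CA·BC
    A ↦ BC
    C ↦ CA
    B ↦ AB  (constrained at step 1)

A->BC, B->AB, C->CA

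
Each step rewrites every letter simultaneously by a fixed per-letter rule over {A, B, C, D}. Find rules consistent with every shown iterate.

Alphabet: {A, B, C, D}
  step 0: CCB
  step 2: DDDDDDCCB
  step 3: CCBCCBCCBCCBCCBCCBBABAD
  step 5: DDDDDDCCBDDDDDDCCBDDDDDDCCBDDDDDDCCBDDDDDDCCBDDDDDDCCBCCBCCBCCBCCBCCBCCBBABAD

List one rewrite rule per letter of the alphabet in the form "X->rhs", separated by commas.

  step 2 ⇒ step 3: DDDDDDCCB ⇒ CCB·CCB·CCB·CCB·CCB·CCB·BA·BA·D
    B ↦ D
    C ↦ BA
    D ↦ CCB
    A ↦ DD  (constrained at step 3)

A->DD, B->D, C->BA, D->CCB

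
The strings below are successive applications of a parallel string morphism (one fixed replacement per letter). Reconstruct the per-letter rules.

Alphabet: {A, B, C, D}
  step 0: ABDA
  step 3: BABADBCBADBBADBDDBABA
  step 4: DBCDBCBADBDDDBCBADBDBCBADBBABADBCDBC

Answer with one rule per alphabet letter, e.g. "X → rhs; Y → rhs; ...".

A->C, B->DB, C->DD, D->BA

  step 3 ⇒ step 4: BABADBCBADBBADBDDBABA ⇒ DB·C·DB·C·BA·DB·DD·DB·C·BA·DB·DB·C·BA·DB·BA·BA·DB·C·DB·C
    A ↦ C
    B ↦ DB
    C ↦ DD
    D ↦ BA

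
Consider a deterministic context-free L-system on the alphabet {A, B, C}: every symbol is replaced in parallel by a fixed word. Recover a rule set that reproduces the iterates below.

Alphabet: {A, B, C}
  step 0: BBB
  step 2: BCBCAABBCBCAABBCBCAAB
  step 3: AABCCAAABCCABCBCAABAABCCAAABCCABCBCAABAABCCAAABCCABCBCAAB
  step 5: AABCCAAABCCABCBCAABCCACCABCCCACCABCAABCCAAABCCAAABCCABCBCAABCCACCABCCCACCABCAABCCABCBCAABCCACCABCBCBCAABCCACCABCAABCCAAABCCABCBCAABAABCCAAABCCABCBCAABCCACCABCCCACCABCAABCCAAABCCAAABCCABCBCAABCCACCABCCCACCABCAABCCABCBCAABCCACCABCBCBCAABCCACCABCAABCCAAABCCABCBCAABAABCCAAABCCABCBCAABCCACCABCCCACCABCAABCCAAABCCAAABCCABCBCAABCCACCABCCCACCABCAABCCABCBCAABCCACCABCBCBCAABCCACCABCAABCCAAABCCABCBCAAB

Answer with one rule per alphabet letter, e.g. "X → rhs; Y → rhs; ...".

A->BC, B->AAB, C->CCA

  step 2 ⇒ step 3: BCBCAABBCBCAABBCBCAAB ⇒ AAB·CCA·AAB·CCA·BC·BC·AAB·AAB·CCA·AAB·CCA·BC·BC·AAB·AAB·CCA·AAB·CCA·BC·BC·AAB
    A ↦ BC
    B ↦ AAB
    C ↦ CCA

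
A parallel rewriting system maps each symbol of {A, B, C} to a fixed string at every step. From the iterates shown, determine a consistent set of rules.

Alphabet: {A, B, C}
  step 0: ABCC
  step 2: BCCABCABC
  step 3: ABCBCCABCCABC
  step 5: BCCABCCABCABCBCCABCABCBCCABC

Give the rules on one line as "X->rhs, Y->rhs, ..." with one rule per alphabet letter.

A->C, B->A, C->BC

  step 2 ⇒ step 3: BCCABCABC ⇒ A·BC·BC·C·A·BC·C·A·BC
    A ↦ C
    B ↦ A
    C ↦ BC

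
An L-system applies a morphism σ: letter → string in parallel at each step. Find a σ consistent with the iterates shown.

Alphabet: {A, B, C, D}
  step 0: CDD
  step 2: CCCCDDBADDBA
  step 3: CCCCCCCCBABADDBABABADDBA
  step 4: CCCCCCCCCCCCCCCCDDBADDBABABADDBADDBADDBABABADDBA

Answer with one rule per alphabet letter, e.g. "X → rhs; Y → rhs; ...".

  step 3 ⇒ step 4: CCCCCCCCBABADDBABABADDBA ⇒ CC·CC·CC·CC·CC·CC·CC·CC·D·DBA·D·DBA·BA·BA·D·DBA·D·DBA·D·DBA·BA·BA·D·DBA
    A ↦ DBA
    B ↦ D
    C ↦ CC
    D ↦ BA

A->DBA, B->D, C->CC, D->BA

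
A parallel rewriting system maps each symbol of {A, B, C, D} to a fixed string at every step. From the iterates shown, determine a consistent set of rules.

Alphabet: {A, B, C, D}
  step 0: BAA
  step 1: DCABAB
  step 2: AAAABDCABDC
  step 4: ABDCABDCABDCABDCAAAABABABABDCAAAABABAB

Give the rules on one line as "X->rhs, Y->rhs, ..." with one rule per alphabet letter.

  step 1 ⇒ step 2: DCABAB ⇒ AA·A·AB·DC·AB·DC
    A ↦ AB
    B ↦ DC
    C ↦ A
    D ↦ AA

A->AB, B->DC, C->A, D->AA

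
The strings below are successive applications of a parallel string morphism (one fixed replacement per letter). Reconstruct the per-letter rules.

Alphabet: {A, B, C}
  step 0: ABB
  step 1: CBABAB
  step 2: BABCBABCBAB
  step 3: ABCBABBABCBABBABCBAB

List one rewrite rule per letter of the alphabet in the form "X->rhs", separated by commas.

  step 2 ⇒ step 3: BABCBABCBAB ⇒ AB·CB·AB·B·AB·CB·AB·B·AB·CB·AB
    A ↦ CB
    B ↦ AB
    C ↦ B

A->CB, B->AB, C->B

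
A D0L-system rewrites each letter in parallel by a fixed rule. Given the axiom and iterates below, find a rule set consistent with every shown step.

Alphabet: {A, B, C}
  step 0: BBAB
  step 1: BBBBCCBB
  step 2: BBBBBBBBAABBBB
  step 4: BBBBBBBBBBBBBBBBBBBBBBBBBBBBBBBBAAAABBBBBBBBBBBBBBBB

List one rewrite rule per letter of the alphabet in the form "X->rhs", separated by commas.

  step 1 ⇒ step 2: BBBBCCBB ⇒ BB·BB·BB·BB·A·A·BB·BB
    B ↦ BB
    C ↦ A
  step 0 ⇒ step 1: BBAB ⇒ BB·BB·CC·BB
    A ↦ CC

A->CC, B->BB, C->A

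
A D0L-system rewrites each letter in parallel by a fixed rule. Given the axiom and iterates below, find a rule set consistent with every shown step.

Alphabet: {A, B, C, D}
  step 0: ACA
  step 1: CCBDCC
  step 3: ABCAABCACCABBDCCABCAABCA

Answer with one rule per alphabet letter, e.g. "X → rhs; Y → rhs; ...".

  step 0 ⇒ step 1: ACA ⇒ CC·BD·CC
    A ↦ CC
    C ↦ BD
    B ↦ AB  (constrained at step 1)
    D ↦ CA  (constrained at step 1)

A->CC, B->AB, C->BD, D->CA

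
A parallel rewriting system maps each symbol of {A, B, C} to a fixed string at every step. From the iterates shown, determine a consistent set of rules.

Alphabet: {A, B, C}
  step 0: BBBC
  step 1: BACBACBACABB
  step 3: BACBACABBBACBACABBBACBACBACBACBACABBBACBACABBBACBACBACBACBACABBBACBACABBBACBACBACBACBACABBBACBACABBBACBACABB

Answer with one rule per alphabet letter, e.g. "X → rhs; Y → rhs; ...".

A->BAC, B->BAC, C->ABB

  step 0 ⇒ step 1: BBBC ⇒ BAC·BAC·BAC·ABB
    B ↦ BAC
    C ↦ ABB
    A ↦ BAC  (constrained at step 1)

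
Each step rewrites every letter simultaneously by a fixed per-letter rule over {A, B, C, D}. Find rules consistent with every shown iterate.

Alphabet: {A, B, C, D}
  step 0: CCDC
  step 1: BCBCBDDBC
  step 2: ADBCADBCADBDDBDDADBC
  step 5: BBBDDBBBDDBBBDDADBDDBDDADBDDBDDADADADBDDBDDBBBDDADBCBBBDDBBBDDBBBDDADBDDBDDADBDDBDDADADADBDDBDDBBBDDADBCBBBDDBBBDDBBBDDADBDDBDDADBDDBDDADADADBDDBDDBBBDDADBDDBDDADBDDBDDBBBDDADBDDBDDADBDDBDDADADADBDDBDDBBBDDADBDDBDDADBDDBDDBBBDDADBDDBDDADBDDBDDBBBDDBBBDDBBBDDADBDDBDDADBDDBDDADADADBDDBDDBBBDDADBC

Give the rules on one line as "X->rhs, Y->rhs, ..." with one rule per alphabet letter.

A->BB, B->AD, C->BC, D->BDD

  step 1 ⇒ step 2: BCBCBDDBC ⇒ AD·BC·AD·BC·AD·BDD·BDD·AD·BC
    B ↦ AD
    C ↦ BC
    D ↦ BDD
    A ↦ BB  (constrained at step 2)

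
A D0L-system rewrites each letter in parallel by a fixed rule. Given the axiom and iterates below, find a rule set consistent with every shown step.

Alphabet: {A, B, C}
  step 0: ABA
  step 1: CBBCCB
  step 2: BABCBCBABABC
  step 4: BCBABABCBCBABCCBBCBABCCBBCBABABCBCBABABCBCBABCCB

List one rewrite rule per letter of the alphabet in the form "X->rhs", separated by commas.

A->CB, B->BC, C->BA

  step 1 ⇒ step 2: CBBCCB ⇒ BA·BC·BC·BA·BA·BC
    B ↦ BC
    C ↦ BA
  step 0 ⇒ step 1: ABA ⇒ CB·BC·CB
    A ↦ CB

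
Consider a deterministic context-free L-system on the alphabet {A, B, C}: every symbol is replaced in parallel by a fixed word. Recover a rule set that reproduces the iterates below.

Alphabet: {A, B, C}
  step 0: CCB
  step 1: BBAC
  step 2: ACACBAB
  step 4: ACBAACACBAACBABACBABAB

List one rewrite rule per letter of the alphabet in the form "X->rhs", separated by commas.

A->BA, B->AC, C->B

  step 1 ⇒ step 2: BBAC ⇒ AC·AC·BA·B
    A ↦ BA
    B ↦ AC
    C ↦ B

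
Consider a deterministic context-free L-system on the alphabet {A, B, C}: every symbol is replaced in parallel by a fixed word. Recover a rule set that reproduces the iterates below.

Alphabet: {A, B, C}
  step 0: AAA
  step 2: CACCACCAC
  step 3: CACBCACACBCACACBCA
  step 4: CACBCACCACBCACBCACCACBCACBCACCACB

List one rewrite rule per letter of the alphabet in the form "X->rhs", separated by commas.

  step 3 ⇒ step 4: CACBCACACBCACACBCA ⇒ CA·CB·CA·C·CA·CB·CA·CB·CA·C·CA·CB·CA·CB·CA·C·CA·CB
    A ↦ CB
    B ↦ C
    C ↦ CA

A->CB, B->C, C->CA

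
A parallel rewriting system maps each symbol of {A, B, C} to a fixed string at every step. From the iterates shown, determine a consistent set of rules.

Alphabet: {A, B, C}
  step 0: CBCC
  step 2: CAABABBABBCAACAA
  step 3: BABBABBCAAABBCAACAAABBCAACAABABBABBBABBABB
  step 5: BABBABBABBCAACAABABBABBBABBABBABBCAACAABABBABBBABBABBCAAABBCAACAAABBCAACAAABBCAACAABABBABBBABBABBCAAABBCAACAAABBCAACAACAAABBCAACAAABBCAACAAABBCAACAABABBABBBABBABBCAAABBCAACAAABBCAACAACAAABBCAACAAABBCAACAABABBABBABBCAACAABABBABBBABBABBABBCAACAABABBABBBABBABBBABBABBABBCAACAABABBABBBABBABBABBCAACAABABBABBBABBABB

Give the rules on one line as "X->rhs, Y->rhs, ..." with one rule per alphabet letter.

A->ABB, B->CAA, C->B

  step 2 ⇒ step 3: CAABABBABBCAACAA ⇒ B·ABB·ABB·CAA·ABB·CAA·CAA·ABB·CAA·CAA·B·ABB·ABB·B·ABB·ABB
    A ↦ ABB
    B ↦ CAA
    C ↦ B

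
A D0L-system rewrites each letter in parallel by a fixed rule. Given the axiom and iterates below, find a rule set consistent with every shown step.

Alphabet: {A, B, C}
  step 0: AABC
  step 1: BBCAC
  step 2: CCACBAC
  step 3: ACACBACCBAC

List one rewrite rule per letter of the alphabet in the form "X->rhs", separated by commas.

  step 2 ⇒ step 3: CCACBAC ⇒ AC·AC·B·AC·C·B·AC
    A ↦ B
    B ↦ C
    C ↦ AC

A->B, B->C, C->AC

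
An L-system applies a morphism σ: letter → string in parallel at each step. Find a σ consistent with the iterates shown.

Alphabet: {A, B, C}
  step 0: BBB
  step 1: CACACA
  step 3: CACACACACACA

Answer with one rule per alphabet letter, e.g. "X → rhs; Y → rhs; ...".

A->B, B->CA, C->B

  step 0 ⇒ step 1: BBB ⇒ CA·CA·CA
    B ↦ CA
    A ↦ B  (constrained at step 1)
    C ↦ B  (constrained at step 1)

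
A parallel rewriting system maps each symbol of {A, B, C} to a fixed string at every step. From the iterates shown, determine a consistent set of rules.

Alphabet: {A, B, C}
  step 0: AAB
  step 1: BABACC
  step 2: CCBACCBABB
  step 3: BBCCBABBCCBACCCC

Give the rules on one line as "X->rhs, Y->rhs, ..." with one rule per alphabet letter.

A->BA, B->CC, C->B

  step 2 ⇒ step 3: CCBACCBABB ⇒ B·B·CC·BA·B·B·CC·BA·CC·CC
    A ↦ BA
    B ↦ CC
    C ↦ B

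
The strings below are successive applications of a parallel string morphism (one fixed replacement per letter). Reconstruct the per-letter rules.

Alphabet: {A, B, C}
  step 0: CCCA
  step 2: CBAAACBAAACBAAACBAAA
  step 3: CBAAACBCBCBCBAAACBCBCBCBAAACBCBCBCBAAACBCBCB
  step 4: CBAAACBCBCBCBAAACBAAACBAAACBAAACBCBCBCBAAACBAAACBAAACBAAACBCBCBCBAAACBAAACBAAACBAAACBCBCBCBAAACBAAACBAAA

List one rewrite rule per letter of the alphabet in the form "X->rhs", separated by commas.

A->CB, B->AAA, C->CB

  step 3 ⇒ step 4: CBAAACBCBCBCBAAACBCBCBCBAAACBCBCBCBAAACBCBCB ⇒ CB·AAA·CB·CB·CB·CB·AAA·CB·AAA·CB·AAA·CB·AAA·CB·CB·CB·CB·AAA·CB·AAA·CB·AAA·CB·AAA·CB·CB·CB·CB·AAA·CB·AAA·CB·AAA·CB·AAA·CB·CB·CB·CB·AAA·CB·AAA·CB·AAA
    A ↦ CB
    B ↦ AAA
    C ↦ CB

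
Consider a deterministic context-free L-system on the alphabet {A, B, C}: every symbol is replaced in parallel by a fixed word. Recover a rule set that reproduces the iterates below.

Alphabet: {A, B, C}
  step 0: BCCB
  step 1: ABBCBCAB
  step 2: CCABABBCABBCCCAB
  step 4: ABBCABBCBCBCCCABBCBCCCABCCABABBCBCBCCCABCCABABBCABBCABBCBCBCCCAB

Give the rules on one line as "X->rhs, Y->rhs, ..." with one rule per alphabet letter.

  step 1 ⇒ step 2: ABBCBCAB ⇒ CC·AB·AB·BC·AB·BC·CC·AB
    A ↦ CC
    B ↦ AB
    C ↦ BC

A->CC, B->AB, C->BC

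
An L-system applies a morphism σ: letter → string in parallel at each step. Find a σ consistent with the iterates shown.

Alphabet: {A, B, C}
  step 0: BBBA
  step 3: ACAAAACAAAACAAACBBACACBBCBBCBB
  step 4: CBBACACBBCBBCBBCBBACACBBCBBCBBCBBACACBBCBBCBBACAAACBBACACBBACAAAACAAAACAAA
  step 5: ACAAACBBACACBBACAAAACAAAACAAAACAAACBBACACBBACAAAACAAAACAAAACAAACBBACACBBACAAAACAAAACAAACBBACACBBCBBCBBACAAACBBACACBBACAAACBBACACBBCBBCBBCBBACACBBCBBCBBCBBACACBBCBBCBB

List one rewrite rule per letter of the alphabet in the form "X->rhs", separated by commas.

  step 4 ⇒ step 5: CBBACACBBCBBCBBCBBACACBBCBBCBBCBBACACBBCBBCBBACAAACBBACACBBACAAAACAAAACAAA ⇒ ACA·A·A·CBB·ACA·CBB·ACA·A·A·ACA·A·A·ACA·A·A·ACA·A·A·CBB·ACA·CBB·ACA·A·A·ACA·A·A·ACA·A·A·ACA·A·A·CBB·ACA·CBB·ACA·A·A·ACA·A·A·ACA·A·A·CBB·ACA·CBB·CBB·CBB·ACA·A·A·CBB·ACA·CBB·ACA·A·A·CBB·ACA·CBB·CBB·CBB·CBB·ACA·CBB·CBB·CBB·CBB·ACA·CBB·CBB·CBB
    A ↦ CBB
    B ↦ A
    C ↦ ACA

A->CBB, B->A, C->ACA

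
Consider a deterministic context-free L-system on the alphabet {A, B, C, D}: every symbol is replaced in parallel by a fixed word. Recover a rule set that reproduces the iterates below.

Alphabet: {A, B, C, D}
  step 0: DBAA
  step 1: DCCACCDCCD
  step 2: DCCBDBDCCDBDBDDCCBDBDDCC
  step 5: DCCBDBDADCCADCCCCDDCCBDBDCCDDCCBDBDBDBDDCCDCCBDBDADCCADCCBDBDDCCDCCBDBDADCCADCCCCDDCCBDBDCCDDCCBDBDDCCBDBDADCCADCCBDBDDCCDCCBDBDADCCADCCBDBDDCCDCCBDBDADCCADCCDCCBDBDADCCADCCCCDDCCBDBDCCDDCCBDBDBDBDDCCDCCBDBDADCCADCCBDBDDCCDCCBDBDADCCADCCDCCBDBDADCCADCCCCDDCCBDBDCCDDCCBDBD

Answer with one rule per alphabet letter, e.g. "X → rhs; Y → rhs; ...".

A->CCD, B->A, C->BD, D->DCC

  step 1 ⇒ step 2: DCCACCDCCD ⇒ DCC·BD·BD·CCD·BD·BD·DCC·BD·BD·DCC
    A ↦ CCD
    C ↦ BD
    D ↦ DCC
  step 0 ⇒ step 1: DBAA ⇒ DCC·A·CCD·CCD
    B ↦ A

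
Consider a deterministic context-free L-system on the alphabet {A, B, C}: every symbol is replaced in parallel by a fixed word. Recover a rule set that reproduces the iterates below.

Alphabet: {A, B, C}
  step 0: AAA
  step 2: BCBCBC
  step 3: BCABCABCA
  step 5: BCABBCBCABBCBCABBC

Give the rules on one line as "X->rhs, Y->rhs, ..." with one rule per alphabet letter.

A->B, B->BC, C->A

  step 2 ⇒ step 3: BCBCBC ⇒ BC·A·BC·A·BC·A
    B ↦ BC
    C ↦ A
    A ↦ B  (constrained at step 0)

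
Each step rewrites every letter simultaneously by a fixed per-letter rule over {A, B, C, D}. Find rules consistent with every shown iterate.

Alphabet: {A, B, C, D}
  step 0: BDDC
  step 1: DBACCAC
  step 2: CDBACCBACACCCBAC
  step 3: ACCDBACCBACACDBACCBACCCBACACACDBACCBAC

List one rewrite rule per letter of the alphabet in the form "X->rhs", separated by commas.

A->CCB, B->DBA, C->AC, D->C

  step 2 ⇒ step 3: CDBACCBACACCCBAC ⇒ AC·C·DBA·CCB·AC·AC·DBA·CCB·AC·CCB·AC·AC·AC·DBA·CCB·AC
    A ↦ CCB
    B ↦ DBA
    C ↦ AC
    D ↦ C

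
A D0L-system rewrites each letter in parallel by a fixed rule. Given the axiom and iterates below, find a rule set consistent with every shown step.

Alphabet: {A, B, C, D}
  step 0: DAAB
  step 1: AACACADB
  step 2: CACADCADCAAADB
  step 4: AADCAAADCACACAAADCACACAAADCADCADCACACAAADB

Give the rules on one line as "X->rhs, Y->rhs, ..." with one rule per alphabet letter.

A->CA, B->DB, C->D, D->AA

  step 1 ⇒ step 2: AACACADB ⇒ CA·CA·D·CA·D·CA·AA·DB
    A ↦ CA
    B ↦ DB
    C ↦ D
    D ↦ AA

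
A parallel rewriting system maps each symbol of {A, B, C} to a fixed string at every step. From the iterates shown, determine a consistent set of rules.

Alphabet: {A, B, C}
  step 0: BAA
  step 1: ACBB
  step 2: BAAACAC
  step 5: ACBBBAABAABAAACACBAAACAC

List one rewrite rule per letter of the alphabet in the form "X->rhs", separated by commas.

A->B, B->AC, C->AA

  step 1 ⇒ step 2: ACBB ⇒ B·AA·AC·AC
    A ↦ B
    B ↦ AC
    C ↦ AA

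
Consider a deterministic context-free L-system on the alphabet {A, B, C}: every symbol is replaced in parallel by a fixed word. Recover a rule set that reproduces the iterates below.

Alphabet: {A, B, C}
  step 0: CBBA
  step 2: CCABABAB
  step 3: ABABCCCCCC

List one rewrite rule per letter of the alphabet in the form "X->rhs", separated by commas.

  step 2 ⇒ step 3: CCABABAB ⇒ AB·AB·C·C·C·C·C·C
    A ↦ C
    B ↦ C
    C ↦ AB

A->C, B->C, C->AB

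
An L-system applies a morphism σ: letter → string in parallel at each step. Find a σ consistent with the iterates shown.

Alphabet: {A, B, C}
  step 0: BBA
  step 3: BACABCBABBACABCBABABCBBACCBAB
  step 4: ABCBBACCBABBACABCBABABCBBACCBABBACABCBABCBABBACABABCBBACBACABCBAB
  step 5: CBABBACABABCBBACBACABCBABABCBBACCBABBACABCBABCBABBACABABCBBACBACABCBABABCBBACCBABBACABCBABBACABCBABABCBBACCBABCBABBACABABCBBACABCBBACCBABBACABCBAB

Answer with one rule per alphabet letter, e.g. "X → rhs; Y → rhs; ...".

  step 4 ⇒ step 5: ABCBBACCBABBACABCBABABCBBACCBABBACABCBABCBABBACABABCBBACBACABCBAB ⇒ CB·AB·BAC·AB·AB·CB·BAC·BAC·AB·CB·AB·AB·CB·BAC·CB·AB·BAC·AB·CB·AB·CB·AB·BAC·AB·AB·CB·BAC·BAC·AB·CB·AB·AB·CB·BAC·CB·AB·BAC·AB·CB·AB·BAC·AB·CB·AB·AB·CB·BAC·CB·AB·CB·AB·BAC·AB·AB·CB·BAC·AB·CB·BAC·CB·AB·BAC·AB·CB·AB
    A ↦ CB
    B ↦ AB
    C ↦ BAC

A->CB, B->AB, C->BAC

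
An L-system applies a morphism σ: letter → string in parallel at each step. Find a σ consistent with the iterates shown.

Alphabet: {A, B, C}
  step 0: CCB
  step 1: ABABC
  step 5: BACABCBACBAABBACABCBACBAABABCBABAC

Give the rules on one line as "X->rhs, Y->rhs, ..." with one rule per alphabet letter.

  step 0 ⇒ step 1: CCB ⇒ AB·AB·C
    B ↦ C
    C ↦ AB
    A ↦ BA  (constrained at step 1)

A->BA, B->C, C->AB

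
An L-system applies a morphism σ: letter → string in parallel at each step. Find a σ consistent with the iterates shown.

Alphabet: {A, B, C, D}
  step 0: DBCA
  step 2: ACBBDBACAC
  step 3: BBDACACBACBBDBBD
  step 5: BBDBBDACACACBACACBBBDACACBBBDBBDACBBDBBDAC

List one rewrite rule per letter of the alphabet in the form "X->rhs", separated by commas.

A->BB, B->AC, C->D, D->B

  step 2 ⇒ step 3: ACBBDBACAC ⇒ BB·D·AC·AC·B·AC·BB·D·BB·D
    A ↦ BB
    B ↦ AC
    C ↦ D
    D ↦ B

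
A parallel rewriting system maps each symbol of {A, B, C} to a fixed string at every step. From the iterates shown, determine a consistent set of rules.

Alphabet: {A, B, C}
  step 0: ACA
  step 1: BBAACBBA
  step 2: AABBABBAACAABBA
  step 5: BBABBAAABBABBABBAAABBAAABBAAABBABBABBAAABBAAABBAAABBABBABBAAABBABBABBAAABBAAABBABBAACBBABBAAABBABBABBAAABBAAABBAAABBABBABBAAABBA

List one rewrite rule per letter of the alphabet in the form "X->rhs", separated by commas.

A->BBA, B->A, C->AC

  step 1 ⇒ step 2: BBAACBBA ⇒ A·A·BBA·BBA·AC·A·A·BBA
    A ↦ BBA
    B ↦ A
    C ↦ AC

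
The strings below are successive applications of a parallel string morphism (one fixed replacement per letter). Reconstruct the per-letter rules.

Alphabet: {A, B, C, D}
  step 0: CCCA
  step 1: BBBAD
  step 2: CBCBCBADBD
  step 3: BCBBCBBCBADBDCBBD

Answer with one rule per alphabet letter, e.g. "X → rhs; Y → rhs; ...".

  step 2 ⇒ step 3: CBCBCBADBD ⇒ B·CB·B·CB·B·CB·AD·BD·CB·BD
    A ↦ AD
    B ↦ CB
    C ↦ B
    D ↦ BD

A->AD, B->CB, C->B, D->BD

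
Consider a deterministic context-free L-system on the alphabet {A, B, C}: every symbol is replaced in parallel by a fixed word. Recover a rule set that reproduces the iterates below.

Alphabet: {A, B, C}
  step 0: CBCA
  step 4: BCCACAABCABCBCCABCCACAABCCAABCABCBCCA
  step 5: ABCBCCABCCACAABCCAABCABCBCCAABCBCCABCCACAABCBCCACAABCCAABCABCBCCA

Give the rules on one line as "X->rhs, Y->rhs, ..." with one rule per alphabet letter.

  step 4 ⇒ step 5: BCCACAABCABCBCCABCCACAABCCAABCABCBCCA ⇒ A·BC·BC·CA·BC·CA·CA·A·BC·CA·A·BC·A·BC·BC·CA·A·BC·BC·CA·BC·CA·CA·A·BC·BC·CA·CA·A·BC·CA·A·BC·A·BC·BC·CA
    A ↦ CA
    B ↦ A
    C ↦ BC

A->CA, B->A, C->BC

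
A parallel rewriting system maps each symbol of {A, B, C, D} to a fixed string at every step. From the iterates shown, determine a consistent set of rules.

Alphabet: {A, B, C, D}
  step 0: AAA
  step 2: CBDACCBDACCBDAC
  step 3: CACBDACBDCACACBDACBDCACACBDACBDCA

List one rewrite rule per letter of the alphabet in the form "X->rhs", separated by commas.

  step 2 ⇒ step 3: CBDACCBDACCBDAC ⇒ CA·CB·DAC·BD·CA·CA·CB·DAC·BD·CA·CA·CB·DAC·BD·CA
    A ↦ BD
    B ↦ CB
    C ↦ CA
    D ↦ DAC

A->BD, B->CB, C->CA, D->DAC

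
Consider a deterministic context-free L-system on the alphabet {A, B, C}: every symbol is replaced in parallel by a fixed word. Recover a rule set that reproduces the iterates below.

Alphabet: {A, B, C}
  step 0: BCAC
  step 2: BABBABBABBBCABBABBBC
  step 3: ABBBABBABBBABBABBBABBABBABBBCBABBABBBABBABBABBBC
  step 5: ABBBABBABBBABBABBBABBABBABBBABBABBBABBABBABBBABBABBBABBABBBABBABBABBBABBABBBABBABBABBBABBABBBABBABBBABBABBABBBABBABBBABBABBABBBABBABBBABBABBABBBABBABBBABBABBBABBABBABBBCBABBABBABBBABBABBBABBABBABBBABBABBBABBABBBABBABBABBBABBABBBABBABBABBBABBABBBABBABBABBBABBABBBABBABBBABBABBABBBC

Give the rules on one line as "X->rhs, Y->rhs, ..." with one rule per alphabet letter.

A->B, B->ABB, C->BC

  step 2 ⇒ step 3: BABBABBABBBCABBABBBC ⇒ ABB·B·ABB·ABB·B·ABB·ABB·B·ABB·ABB·ABB·BC·B·ABB·ABB·B·ABB·ABB·ABB·BC
    A ↦ B
    B ↦ ABB
    C ↦ BC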